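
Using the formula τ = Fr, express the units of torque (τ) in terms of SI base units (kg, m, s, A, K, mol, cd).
Units of each symbol in τ = Fr:
  F (force): kg·m/s²
  r (lever arm): m

Multiplying the contributions: [kg·m/s²] · [m]
Adding exponents of each base unit: kg: 1, m: 2, s: -2
SI base units of torque: kg·m²/s²

Answer: kg·m²/s²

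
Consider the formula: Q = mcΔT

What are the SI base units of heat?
Units of each symbol in Q = mcΔT:
  m (mass): kg
  c (specific heat capacity, in J/(kg·K)): m²/(s²·K)
  ΔT (temperature change): K

Multiplying the contributions: [kg] · [m²/(s²·K)] · [K]
Adding exponents of each base unit: kg: 1, m: 2, s: -2
SI base units of heat: kg·m²/s²

Answer: kg·m²/s²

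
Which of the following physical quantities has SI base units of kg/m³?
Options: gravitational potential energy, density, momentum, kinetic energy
Checking the SI base units of each option:
  gravitational potential energy (U = -GMm/r): kg·m²/s²  ✗
  density (ρ = m/V): kg/m³  ✓ matches
  momentum (p = mv): kg·m/s  ✗
  kinetic energy (E = ½mv²): kg·m²/s²  ✗

Only density has units kg/m³.

Answer: density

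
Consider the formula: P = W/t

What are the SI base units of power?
Units of each symbol in P = W/t:
  W (work): kg·m²/s²
  t (time): s  → in the denominator, contributes 1/s

Multiplying the contributions: [kg·m²/s²] · [1/s]
Adding exponents of each base unit: kg: 1, m: 2, s: -3
SI base units of power: kg·m²/s³

Answer: kg·m²/s³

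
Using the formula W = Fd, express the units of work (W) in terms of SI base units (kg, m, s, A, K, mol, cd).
Units of each symbol in W = Fd:
  F (force): kg·m/s²
  d (displacement): m

Multiplying the contributions: [kg·m/s²] · [m]
Adding exponents of each base unit: kg: 1, m: 2, s: -2
SI base units of work: kg·m²/s²

Answer: kg·m²/s²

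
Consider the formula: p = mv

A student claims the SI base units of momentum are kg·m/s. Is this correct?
Units of each symbol in p = mv:
  m (mass): kg
  v (velocity): m/s

Multiplying the contributions: [kg] · [m/s]
Adding exponents of each base unit: kg: 1, m: 1, s: -1
SI base units of momentum: kg·m/s

The claimed units kg·m/s match the derived units, so the claim is correct.

Answer: Yes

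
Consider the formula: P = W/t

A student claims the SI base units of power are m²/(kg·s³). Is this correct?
Units of each symbol in P = W/t:
  W (work): kg·m²/s²
  t (time): s  → in the denominator, contributes 1/s

Multiplying the contributions: [kg·m²/s²] · [1/s]
Adding exponents of each base unit: kg: 1, m: 2, s: -3
SI base units of power: kg·m²/s³

The claimed units m²/(kg·s³) (exponents kg: -1, m: 2, s: -3) do not match the derived units kg·m²/s³ (exponents kg: 1, m: 2, s: -3), so the claim is incorrect.

Answer: No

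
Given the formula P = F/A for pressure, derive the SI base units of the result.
Units of each symbol in P = F/A:
  F (force): kg·m/s²
  A (area): m²  → in the denominator, contributes 1/m²

Multiplying the contributions: [kg·m/s²] · [1/m²]
Adding exponents of each base unit: kg: 1, m: -1, s: -2
SI base units of pressure: kg/(m·s²)

Answer: kg/(m·s²)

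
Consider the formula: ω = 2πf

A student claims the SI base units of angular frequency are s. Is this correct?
Units of each symbol in ω = 2πf:
  f (frequency): 1/s
  The factor 2π is dimensionless.

Multiplying the contributions: [1/s]
Adding exponents of each base unit: s: -1
SI base units of angular frequency: 1/s

The claimed units s (exponents s: 1) do not match the derived units 1/s (exponents s: -1), so the claim is incorrect.

Answer: No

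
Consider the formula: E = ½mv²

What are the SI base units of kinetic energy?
Units of each symbol in E = ½mv²:
  m (mass): kg
  v (speed): m/s  → to the power 2, contributes m²/s²
  The factor ½ is dimensionless.

Multiplying the contributions: [kg] · [m²/s²]
Adding exponents of each base unit: kg: 1, m: 2, s: -2
SI base units of kinetic energy: kg·m²/s²

Answer: kg·m²/s²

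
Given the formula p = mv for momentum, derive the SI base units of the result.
Units of each symbol in p = mv:
  m (mass): kg
  v (velocity): m/s

Multiplying the contributions: [kg] · [m/s]
Adding exponents of each base unit: kg: 1, m: 1, s: -1
SI base units of momentum: kg·m/s

Answer: kg·m/s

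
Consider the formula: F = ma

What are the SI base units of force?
Units of each symbol in F = ma:
  m (mass): kg
  a (acceleration): m/s²

Multiplying the contributions: [kg] · [m/s²]
Adding exponents of each base unit: kg: 1, m: 1, s: -2
SI base units of force: kg·m/s²

Answer: kg·m/s²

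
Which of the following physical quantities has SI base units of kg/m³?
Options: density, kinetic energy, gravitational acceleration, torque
Checking the SI base units of each option:
  density (ρ = m/V): kg/m³  ✓ matches
  kinetic energy (E = ½mv²): kg·m²/s²  ✗
  gravitational acceleration (g = GM/r²): m/s²  ✗
  torque (τ = Fr): kg·m²/s²  ✗

Only density has units kg/m³.

Answer: density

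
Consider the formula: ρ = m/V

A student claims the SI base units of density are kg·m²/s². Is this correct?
Units of each symbol in ρ = m/V:
  m (mass): kg
  V (volume): m³  → in the denominator, contributes 1/m³

Multiplying the contributions: [kg] · [1/m³]
Adding exponents of each base unit: kg: 1, m: -3
SI base units of density: kg/m³

The claimed units kg·m²/s² (exponents kg: 1, m: 2, s: -2) do not match the derived units kg/m³ (exponents kg: 1, m: -3), so the claim is incorrect.

Answer: No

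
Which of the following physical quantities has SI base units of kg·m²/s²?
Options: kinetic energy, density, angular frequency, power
Checking the SI base units of each option:
  kinetic energy (E = ½mv²): kg·m²/s²  ✓ matches
  density (ρ = m/V): kg/m³  ✗
  angular frequency (ω = 2πf): 1/s  ✗
  power (P = W/t): kg·m²/s³  ✗

Only kinetic energy has units kg·m²/s².

Answer: kinetic energy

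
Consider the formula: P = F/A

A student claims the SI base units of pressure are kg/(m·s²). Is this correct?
Units of each symbol in P = F/A:
  F (force): kg·m/s²
  A (area): m²  → in the denominator, contributes 1/m²

Multiplying the contributions: [kg·m/s²] · [1/m²]
Adding exponents of each base unit: kg: 1, m: -1, s: -2
SI base units of pressure: kg/(m·s²)

The claimed units kg/(m·s²) match the derived units, so the claim is correct.

Answer: Yes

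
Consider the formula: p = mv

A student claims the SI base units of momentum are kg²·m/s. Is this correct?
Units of each symbol in p = mv:
  m (mass): kg
  v (velocity): m/s

Multiplying the contributions: [kg] · [m/s]
Adding exponents of each base unit: kg: 1, m: 1, s: -1
SI base units of momentum: kg·m/s

The claimed units kg²·m/s (exponents kg: 2, m: 1, s: -1) do not match the derived units kg·m/s (exponents kg: 1, m: 1, s: -1), so the claim is incorrect.

Answer: No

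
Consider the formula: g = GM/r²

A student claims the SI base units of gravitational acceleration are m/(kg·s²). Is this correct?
Units of each symbol in g = GM/r²:
  G (gravitational constant): m³/(kg·s²)
  M (mass): kg
  r (distance): m  → to the power 2 in the denominator, contributes 1/m²

Multiplying the contributions: [m³/(kg·s²)] · [kg] · [1/m²]
Adding exponents of each base unit: m: 1, s: -2
SI base units of gravitational acceleration: m/s²

The claimed units m/(kg·s²) (exponents kg: -1, m: 1, s: -2) do not match the derived units m/s² (exponents m: 1, s: -2), so the claim is incorrect.

Answer: No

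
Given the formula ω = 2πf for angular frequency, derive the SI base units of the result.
Units of each symbol in ω = 2πf:
  f (frequency): 1/s
  The factor 2π is dimensionless.

Multiplying the contributions: [1/s]
Adding exponents of each base unit: s: -1
SI base units of angular frequency: 1/s

Answer: 1/s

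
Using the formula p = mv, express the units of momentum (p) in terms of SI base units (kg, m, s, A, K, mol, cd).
Units of each symbol in p = mv:
  m (mass): kg
  v (velocity): m/s

Multiplying the contributions: [kg] · [m/s]
Adding exponents of each base unit: kg: 1, m: 1, s: -1
SI base units of momentum: kg·m/s

Answer: kg·m/s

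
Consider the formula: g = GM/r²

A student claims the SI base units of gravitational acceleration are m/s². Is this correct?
Units of each symbol in g = GM/r²:
  G (gravitational constant): m³/(kg·s²)
  M (mass): kg
  r (distance): m  → to the power 2 in the denominator, contributes 1/m²

Multiplying the contributions: [m³/(kg·s²)] · [kg] · [1/m²]
Adding exponents of each base unit: m: 1, s: -2
SI base units of gravitational acceleration: m/s²

The claimed units m/s² match the derived units, so the claim is correct.

Answer: Yes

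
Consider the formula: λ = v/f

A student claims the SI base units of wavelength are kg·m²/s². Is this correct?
Units of each symbol in λ = v/f:
  v (wave speed): m/s
  f (frequency): 1/s  → in the denominator, contributes s

Multiplying the contributions: [m/s] · [s]
Adding exponents of each base unit: m: 1
SI base units of wavelength: m

The claimed units kg·m²/s² (exponents kg: 1, m: 2, s: -2) do not match the derived units m (exponents m: 1), so the claim is incorrect.

Answer: No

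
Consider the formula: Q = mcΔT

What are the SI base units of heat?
Units of each symbol in Q = mcΔT:
  m (mass): kg
  c (specific heat capacity, in J/(kg·K)): m²/(s²·K)
  ΔT (temperature change): K

Multiplying the contributions: [kg] · [m²/(s²·K)] · [K]
Adding exponents of each base unit: kg: 1, m: 2, s: -2
SI base units of heat: kg·m²/s²

Answer: kg·m²/s²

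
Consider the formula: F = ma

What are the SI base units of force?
Units of each symbol in F = ma:
  m (mass): kg
  a (acceleration): m/s²

Multiplying the contributions: [kg] · [m/s²]
Adding exponents of each base unit: kg: 1, m: 1, s: -2
SI base units of force: kg·m/s²

Answer: kg·m/s²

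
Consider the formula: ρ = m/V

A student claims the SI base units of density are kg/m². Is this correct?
Units of each symbol in ρ = m/V:
  m (mass): kg
  V (volume): m³  → in the denominator, contributes 1/m³

Multiplying the contributions: [kg] · [1/m³]
Adding exponents of each base unit: kg: 1, m: -3
SI base units of density: kg/m³

The claimed units kg/m² (exponents kg: 1, m: -2) do not match the derived units kg/m³ (exponents kg: 1, m: -3), so the claim is incorrect.

Answer: No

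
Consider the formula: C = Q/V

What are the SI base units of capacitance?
Units of each symbol in C = Q/V:
  Q (charge, in coulombs): s·A
  V (voltage, in volts): kg·m²/(s³·A)  → in the denominator, contributes s³·A/(kg·m²)

Multiplying the contributions: [s·A] · [s³·A/(kg·m²)]
Adding exponents of each base unit: kg: -1, m: -2, s: 4, A: 2
SI base units of capacitance: s⁴·A²/(kg·m²)

Answer: s⁴·A²/(kg·m²)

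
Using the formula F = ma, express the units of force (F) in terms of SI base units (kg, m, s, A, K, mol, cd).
Units of each symbol in F = ma:
  m (mass): kg
  a (acceleration): m/s²

Multiplying the contributions: [kg] · [m/s²]
Adding exponents of each base unit: kg: 1, m: 1, s: -2
SI base units of force: kg·m/s²

Answer: kg·m/s²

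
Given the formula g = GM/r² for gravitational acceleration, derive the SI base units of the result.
Units of each symbol in g = GM/r²:
  G (gravitational constant): m³/(kg·s²)
  M (mass): kg
  r (distance): m  → to the power 2 in the denominator, contributes 1/m²

Multiplying the contributions: [m³/(kg·s²)] · [kg] · [1/m²]
Adding exponents of each base unit: m: 1, s: -2
SI base units of gravitational acceleration: m/s²

Answer: m/s²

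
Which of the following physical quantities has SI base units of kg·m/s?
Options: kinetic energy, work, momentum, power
Checking the SI base units of each option:
  kinetic energy (E = ½mv²): kg·m²/s²  ✗
  work (W = Fd): kg·m²/s²  ✗
  momentum (p = mv): kg·m/s  ✓ matches
  power (P = W/t): kg·m²/s³  ✗

Only momentum has units kg·m/s.

Answer: momentum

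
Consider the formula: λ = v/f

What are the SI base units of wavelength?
Units of each symbol in λ = v/f:
  v (wave speed): m/s
  f (frequency): 1/s  → in the denominator, contributes s

Multiplying the contributions: [m/s] · [s]
Adding exponents of each base unit: m: 1
SI base units of wavelength: m

Answer: m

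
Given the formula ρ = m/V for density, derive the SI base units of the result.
Units of each symbol in ρ = m/V:
  m (mass): kg
  V (volume): m³  → in the denominator, contributes 1/m³

Multiplying the contributions: [kg] · [1/m³]
Adding exponents of each base unit: kg: 1, m: -3
SI base units of density: kg/m³

Answer: kg/m³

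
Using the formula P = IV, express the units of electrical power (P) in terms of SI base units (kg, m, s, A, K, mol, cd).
Units of each symbol in P = IV:
  I (current): A
  V (voltage, in volts): kg·m²/(s³·A)

Multiplying the contributions: [A] · [kg·m²/(s³·A)]
Adding exponents of each base unit: kg: 1, m: 2, s: -3
SI base units of electrical power: kg·m²/s³

Answer: kg·m²/s³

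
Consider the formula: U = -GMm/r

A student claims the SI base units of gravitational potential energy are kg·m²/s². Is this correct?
Units of each symbol in U = -GMm/r:
  G (gravitational constant): m³/(kg·s²)
  M (mass): kg
  m (mass): kg
  r (distance): m  → in the denominator, contributes 1/m
  The minus sign does not affect the units.

Multiplying the contributions: [m³/(kg·s²)] · [kg] · [kg] · [1/m]
Adding exponents of each base unit: kg: 1, m: 2, s: -2
SI base units of gravitational potential energy: kg·m²/s²

The claimed units kg·m²/s² match the derived units, so the claim is correct.

Answer: Yes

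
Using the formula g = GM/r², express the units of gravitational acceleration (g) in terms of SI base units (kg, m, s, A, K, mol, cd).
Units of each symbol in g = GM/r²:
  G (gravitational constant): m³/(kg·s²)
  M (mass): kg
  r (distance): m  → to the power 2 in the denominator, contributes 1/m²

Multiplying the contributions: [m³/(kg·s²)] · [kg] · [1/m²]
Adding exponents of each base unit: m: 1, s: -2
SI base units of gravitational acceleration: m/s²

Answer: m/s²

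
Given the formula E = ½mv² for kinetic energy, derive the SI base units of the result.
Units of each symbol in E = ½mv²:
  m (mass): kg
  v (speed): m/s  → to the power 2, contributes m²/s²
  The factor ½ is dimensionless.

Multiplying the contributions: [kg] · [m²/s²]
Adding exponents of each base unit: kg: 1, m: 2, s: -2
SI base units of kinetic energy: kg·m²/s²

Answer: kg·m²/s²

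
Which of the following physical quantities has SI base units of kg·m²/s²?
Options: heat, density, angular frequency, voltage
Checking the SI base units of each option:
  heat (Q = mcΔT): kg·m²/s²  ✓ matches
  density (ρ = m/V): kg/m³  ✗
  angular frequency (ω = 2πf): 1/s  ✗
  voltage (V = IR): kg·m²/(s³·A)  ✗

Only heat has units kg·m²/s².

Answer: heat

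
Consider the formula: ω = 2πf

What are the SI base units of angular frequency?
Units of each symbol in ω = 2πf:
  f (frequency): 1/s
  The factor 2π is dimensionless.

Multiplying the contributions: [1/s]
Adding exponents of each base unit: s: -1
SI base units of angular frequency: 1/s

Answer: 1/s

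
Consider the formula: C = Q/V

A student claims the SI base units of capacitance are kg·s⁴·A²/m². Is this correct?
Units of each symbol in C = Q/V:
  Q (charge, in coulombs): s·A
  V (voltage, in volts): kg·m²/(s³·A)  → in the denominator, contributes s³·A/(kg·m²)

Multiplying the contributions: [s·A] · [s³·A/(kg·m²)]
Adding exponents of each base unit: kg: -1, m: -2, s: 4, A: 2
SI base units of capacitance: s⁴·A²/(kg·m²)

The claimed units kg·s⁴·A²/m² (exponents kg: 1, m: -2, s: 4, A: 2) do not match the derived units s⁴·A²/(kg·m²) (exponents kg: -1, m: -2, s: 4, A: 2), so the claim is incorrect.

Answer: No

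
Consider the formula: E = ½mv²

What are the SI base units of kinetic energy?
Units of each symbol in E = ½mv²:
  m (mass): kg
  v (speed): m/s  → to the power 2, contributes m²/s²
  The factor ½ is dimensionless.

Multiplying the contributions: [kg] · [m²/s²]
Adding exponents of each base unit: kg: 1, m: 2, s: -2
SI base units of kinetic energy: kg·m²/s²

Answer: kg·m²/s²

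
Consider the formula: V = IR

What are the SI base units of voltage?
Units of each symbol in V = IR:
  I (current): A
  R (resistance, in ohms): kg·m²/(s³·A²)

Multiplying the contributions: [A] · [kg·m²/(s³·A²)]
Adding exponents of each base unit: kg: 1, m: 2, s: -3, A: -1
SI base units of voltage: kg·m²/(s³·A)

Answer: kg·m²/(s³·A)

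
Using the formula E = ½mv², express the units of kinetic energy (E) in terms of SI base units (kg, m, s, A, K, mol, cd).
Units of each symbol in E = ½mv²:
  m (mass): kg
  v (speed): m/s  → to the power 2, contributes m²/s²
  The factor ½ is dimensionless.

Multiplying the contributions: [kg] · [m²/s²]
Adding exponents of each base unit: kg: 1, m: 2, s: -2
SI base units of kinetic energy: kg·m²/s²

Answer: kg·m²/s²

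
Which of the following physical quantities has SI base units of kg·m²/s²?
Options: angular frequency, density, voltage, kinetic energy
Checking the SI base units of each option:
  angular frequency (ω = 2πf): 1/s  ✗
  density (ρ = m/V): kg/m³  ✗
  voltage (V = IR): kg·m²/(s³·A)  ✗
  kinetic energy (E = ½mv²): kg·m²/s²  ✓ matches

Only kinetic energy has units kg·m²/s².

Answer: kinetic energy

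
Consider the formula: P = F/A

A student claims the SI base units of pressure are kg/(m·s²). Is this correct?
Units of each symbol in P = F/A:
  F (force): kg·m/s²
  A (area): m²  → in the denominator, contributes 1/m²

Multiplying the contributions: [kg·m/s²] · [1/m²]
Adding exponents of each base unit: kg: 1, m: -1, s: -2
SI base units of pressure: kg/(m·s²)

The claimed units kg/(m·s²) match the derived units, so the claim is correct.

Answer: Yes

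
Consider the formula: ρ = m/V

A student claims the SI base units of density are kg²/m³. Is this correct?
Units of each symbol in ρ = m/V:
  m (mass): kg
  V (volume): m³  → in the denominator, contributes 1/m³

Multiplying the contributions: [kg] · [1/m³]
Adding exponents of each base unit: kg: 1, m: -3
SI base units of density: kg/m³

The claimed units kg²/m³ (exponents kg: 2, m: -3) do not match the derived units kg/m³ (exponents kg: 1, m: -3), so the claim is incorrect.

Answer: No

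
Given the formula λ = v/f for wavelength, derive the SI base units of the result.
Units of each symbol in λ = v/f:
  v (wave speed): m/s
  f (frequency): 1/s  → in the denominator, contributes s

Multiplying the contributions: [m/s] · [s]
Adding exponents of each base unit: m: 1
SI base units of wavelength: m

Answer: m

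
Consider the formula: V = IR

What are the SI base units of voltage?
Units of each symbol in V = IR:
  I (current): A
  R (resistance, in ohms): kg·m²/(s³·A²)

Multiplying the contributions: [A] · [kg·m²/(s³·A²)]
Adding exponents of each base unit: kg: 1, m: 2, s: -3, A: -1
SI base units of voltage: kg·m²/(s³·A)

Answer: kg·m²/(s³·A)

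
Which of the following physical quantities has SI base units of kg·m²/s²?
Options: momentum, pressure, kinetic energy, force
Checking the SI base units of each option:
  momentum (p = mv): kg·m/s  ✗
  pressure (P = F/A): kg/(m·s²)  ✗
  kinetic energy (E = ½mv²): kg·m²/s²  ✓ matches
  force (F = ma): kg·m/s²  ✗

Only kinetic energy has units kg·m²/s².

Answer: kinetic energy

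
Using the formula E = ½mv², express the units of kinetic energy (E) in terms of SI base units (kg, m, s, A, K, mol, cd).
Units of each symbol in E = ½mv²:
  m (mass): kg
  v (speed): m/s  → to the power 2, contributes m²/s²
  The factor ½ is dimensionless.

Multiplying the contributions: [kg] · [m²/s²]
Adding exponents of each base unit: kg: 1, m: 2, s: -2
SI base units of kinetic energy: kg·m²/s²

Answer: kg·m²/s²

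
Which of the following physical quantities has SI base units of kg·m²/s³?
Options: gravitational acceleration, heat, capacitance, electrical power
Checking the SI base units of each option:
  gravitational acceleration (g = GM/r²): m/s²  ✗
  heat (Q = mcΔT): kg·m²/s²  ✗
  capacitance (C = Q/V): s⁴·A²/(kg·m²)  ✗
  electrical power (P = IV): kg·m²/s³  ✓ matches

Only electrical power has units kg·m²/s³.

Answer: electrical power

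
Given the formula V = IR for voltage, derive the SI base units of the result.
Units of each symbol in V = IR:
  I (current): A
  R (resistance, in ohms): kg·m²/(s³·A²)

Multiplying the contributions: [A] · [kg·m²/(s³·A²)]
Adding exponents of each base unit: kg: 1, m: 2, s: -3, A: -1
SI base units of voltage: kg·m²/(s³·A)

Answer: kg·m²/(s³·A)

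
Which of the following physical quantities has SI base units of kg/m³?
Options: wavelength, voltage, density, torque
Checking the SI base units of each option:
  wavelength (λ = v/f): m  ✗
  voltage (V = IR): kg·m²/(s³·A)  ✗
  density (ρ = m/V): kg/m³  ✓ matches
  torque (τ = Fr): kg·m²/s²  ✗

Only density has units kg/m³.

Answer: density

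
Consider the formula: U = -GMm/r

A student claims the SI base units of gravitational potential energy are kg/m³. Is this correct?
Units of each symbol in U = -GMm/r:
  G (gravitational constant): m³/(kg·s²)
  M (mass): kg
  m (mass): kg
  r (distance): m  → in the denominator, contributes 1/m
  The minus sign does not affect the units.

Multiplying the contributions: [m³/(kg·s²)] · [kg] · [kg] · [1/m]
Adding exponents of each base unit: kg: 1, m: 2, s: -2
SI base units of gravitational potential energy: kg·m²/s²

The claimed units kg/m³ (exponents kg: 1, m: -3) do not match the derived units kg·m²/s² (exponents kg: 1, m: 2, s: -2), so the claim is incorrect.

Answer: No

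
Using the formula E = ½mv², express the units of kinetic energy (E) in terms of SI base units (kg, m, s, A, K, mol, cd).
Units of each symbol in E = ½mv²:
  m (mass): kg
  v (speed): m/s  → to the power 2, contributes m²/s²
  The factor ½ is dimensionless.

Multiplying the contributions: [kg] · [m²/s²]
Adding exponents of each base unit: kg: 1, m: 2, s: -2
SI base units of kinetic energy: kg·m²/s²

Answer: kg·m²/s²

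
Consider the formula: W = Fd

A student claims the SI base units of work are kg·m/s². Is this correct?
Units of each symbol in W = Fd:
  F (force): kg·m/s²
  d (displacement): m

Multiplying the contributions: [kg·m/s²] · [m]
Adding exponents of each base unit: kg: 1, m: 2, s: -2
SI base units of work: kg·m²/s²

The claimed units kg·m/s² (exponents kg: 1, m: 1, s: -2) do not match the derived units kg·m²/s² (exponents kg: 1, m: 2, s: -2), so the claim is incorrect.

Answer: No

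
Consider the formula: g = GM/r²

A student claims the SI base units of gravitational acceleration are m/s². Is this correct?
Units of each symbol in g = GM/r²:
  G (gravitational constant): m³/(kg·s²)
  M (mass): kg
  r (distance): m  → to the power 2 in the denominator, contributes 1/m²

Multiplying the contributions: [m³/(kg·s²)] · [kg] · [1/m²]
Adding exponents of each base unit: m: 1, s: -2
SI base units of gravitational acceleration: m/s²

The claimed units m/s² match the derived units, so the claim is correct.

Answer: Yes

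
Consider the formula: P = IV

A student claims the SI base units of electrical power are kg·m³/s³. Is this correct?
Units of each symbol in P = IV:
  I (current): A
  V (voltage, in volts): kg·m²/(s³·A)

Multiplying the contributions: [A] · [kg·m²/(s³·A)]
Adding exponents of each base unit: kg: 1, m: 2, s: -3
SI base units of electrical power: kg·m²/s³

The claimed units kg·m³/s³ (exponents kg: 1, m: 3, s: -3) do not match the derived units kg·m²/s³ (exponents kg: 1, m: 2, s: -3), so the claim is incorrect.

Answer: No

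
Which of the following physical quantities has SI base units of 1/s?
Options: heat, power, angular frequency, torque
Checking the SI base units of each option:
  heat (Q = mcΔT): kg·m²/s²  ✗
  power (P = W/t): kg·m²/s³  ✗
  angular frequency (ω = 2πf): 1/s  ✓ matches
  torque (τ = Fr): kg·m²/s²  ✗

Only angular frequency has units 1/s.

Answer: angular frequency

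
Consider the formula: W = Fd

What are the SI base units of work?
Units of each symbol in W = Fd:
  F (force): kg·m/s²
  d (displacement): m

Multiplying the contributions: [kg·m/s²] · [m]
Adding exponents of each base unit: kg: 1, m: 2, s: -2
SI base units of work: kg·m²/s²

Answer: kg·m²/s²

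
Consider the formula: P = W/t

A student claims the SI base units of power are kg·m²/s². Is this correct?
Units of each symbol in P = W/t:
  W (work): kg·m²/s²
  t (time): s  → in the denominator, contributes 1/s

Multiplying the contributions: [kg·m²/s²] · [1/s]
Adding exponents of each base unit: kg: 1, m: 2, s: -3
SI base units of power: kg·m²/s³

The claimed units kg·m²/s² (exponents kg: 1, m: 2, s: -2) do not match the derived units kg·m²/s³ (exponents kg: 1, m: 2, s: -3), so the claim is incorrect.

Answer: No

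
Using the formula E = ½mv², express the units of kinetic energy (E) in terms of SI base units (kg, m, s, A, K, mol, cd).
Units of each symbol in E = ½mv²:
  m (mass): kg
  v (speed): m/s  → to the power 2, contributes m²/s²
  The factor ½ is dimensionless.

Multiplying the contributions: [kg] · [m²/s²]
Adding exponents of each base unit: kg: 1, m: 2, s: -2
SI base units of kinetic energy: kg·m²/s²

Answer: kg·m²/s²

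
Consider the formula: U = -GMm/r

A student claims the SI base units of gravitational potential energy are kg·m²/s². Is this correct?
Units of each symbol in U = -GMm/r:
  G (gravitational constant): m³/(kg·s²)
  M (mass): kg
  m (mass): kg
  r (distance): m  → in the denominator, contributes 1/m
  The minus sign does not affect the units.

Multiplying the contributions: [m³/(kg·s²)] · [kg] · [kg] · [1/m]
Adding exponents of each base unit: kg: 1, m: 2, s: -2
SI base units of gravitational potential energy: kg·m²/s²

The claimed units kg·m²/s² match the derived units, so the claim is correct.

Answer: Yes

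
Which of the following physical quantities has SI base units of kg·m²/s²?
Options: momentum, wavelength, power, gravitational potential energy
Checking the SI base units of each option:
  momentum (p = mv): kg·m/s  ✗
  wavelength (λ = v/f): m  ✗
  power (P = W/t): kg·m²/s³  ✗
  gravitational potential energy (U = -GMm/r): kg·m²/s²  ✓ matches

Only gravitational potential energy has units kg·m²/s².

Answer: gravitational potential energy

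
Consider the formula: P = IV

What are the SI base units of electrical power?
Units of each symbol in P = IV:
  I (current): A
  V (voltage, in volts): kg·m²/(s³·A)

Multiplying the contributions: [A] · [kg·m²/(s³·A)]
Adding exponents of each base unit: kg: 1, m: 2, s: -3
SI base units of electrical power: kg·m²/s³

Answer: kg·m²/s³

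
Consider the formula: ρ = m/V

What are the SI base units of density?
Units of each symbol in ρ = m/V:
  m (mass): kg
  V (volume): m³  → in the denominator, contributes 1/m³

Multiplying the contributions: [kg] · [1/m³]
Adding exponents of each base unit: kg: 1, m: -3
SI base units of density: kg/m³

Answer: kg/m³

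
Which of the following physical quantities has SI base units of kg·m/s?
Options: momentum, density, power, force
Checking the SI base units of each option:
  momentum (p = mv): kg·m/s  ✓ matches
  density (ρ = m/V): kg/m³  ✗
  power (P = W/t): kg·m²/s³  ✗
  force (F = ma): kg·m/s²  ✗

Only momentum has units kg·m/s.

Answer: momentum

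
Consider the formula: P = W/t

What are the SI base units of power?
Units of each symbol in P = W/t:
  W (work): kg·m²/s²
  t (time): s  → in the denominator, contributes 1/s

Multiplying the contributions: [kg·m²/s²] · [1/s]
Adding exponents of each base unit: kg: 1, m: 2, s: -3
SI base units of power: kg·m²/s³

Answer: kg·m²/s³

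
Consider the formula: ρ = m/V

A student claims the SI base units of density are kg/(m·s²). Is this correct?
Units of each symbol in ρ = m/V:
  m (mass): kg
  V (volume): m³  → in the denominator, contributes 1/m³

Multiplying the contributions: [kg] · [1/m³]
Adding exponents of each base unit: kg: 1, m: -3
SI base units of density: kg/m³

The claimed units kg/(m·s²) (exponents kg: 1, m: -1, s: -2) do not match the derived units kg/m³ (exponents kg: 1, m: -3), so the claim is incorrect.

Answer: No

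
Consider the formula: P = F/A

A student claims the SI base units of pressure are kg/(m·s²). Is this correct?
Units of each symbol in P = F/A:
  F (force): kg·m/s²
  A (area): m²  → in the denominator, contributes 1/m²

Multiplying the contributions: [kg·m/s²] · [1/m²]
Adding exponents of each base unit: kg: 1, m: -1, s: -2
SI base units of pressure: kg/(m·s²)

The claimed units kg/(m·s²) match the derived units, so the claim is correct.

Answer: Yes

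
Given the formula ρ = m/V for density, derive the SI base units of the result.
Units of each symbol in ρ = m/V:
  m (mass): kg
  V (volume): m³  → in the denominator, contributes 1/m³

Multiplying the contributions: [kg] · [1/m³]
Adding exponents of each base unit: kg: 1, m: -3
SI base units of density: kg/m³

Answer: kg/m³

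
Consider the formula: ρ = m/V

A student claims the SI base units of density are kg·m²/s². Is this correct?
Units of each symbol in ρ = m/V:
  m (mass): kg
  V (volume): m³  → in the denominator, contributes 1/m³

Multiplying the contributions: [kg] · [1/m³]
Adding exponents of each base unit: kg: 1, m: -3
SI base units of density: kg/m³

The claimed units kg·m²/s² (exponents kg: 1, m: 2, s: -2) do not match the derived units kg/m³ (exponents kg: 1, m: -3), so the claim is incorrect.

Answer: No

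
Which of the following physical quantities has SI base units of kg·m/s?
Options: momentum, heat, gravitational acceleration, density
Checking the SI base units of each option:
  momentum (p = mv): kg·m/s  ✓ matches
  heat (Q = mcΔT): kg·m²/s²  ✗
  gravitational acceleration (g = GM/r²): m/s²  ✗
  density (ρ = m/V): kg/m³  ✗

Only momentum has units kg·m/s.

Answer: momentum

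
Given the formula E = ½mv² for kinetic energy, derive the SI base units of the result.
Units of each symbol in E = ½mv²:
  m (mass): kg
  v (speed): m/s  → to the power 2, contributes m²/s²
  The factor ½ is dimensionless.

Multiplying the contributions: [kg] · [m²/s²]
Adding exponents of each base unit: kg: 1, m: 2, s: -2
SI base units of kinetic energy: kg·m²/s²

Answer: kg·m²/s²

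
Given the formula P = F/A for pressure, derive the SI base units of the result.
Units of each symbol in P = F/A:
  F (force): kg·m/s²
  A (area): m²  → in the denominator, contributes 1/m²

Multiplying the contributions: [kg·m/s²] · [1/m²]
Adding exponents of each base unit: kg: 1, m: -1, s: -2
SI base units of pressure: kg/(m·s²)

Answer: kg/(m·s²)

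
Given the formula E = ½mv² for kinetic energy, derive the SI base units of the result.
Units of each symbol in E = ½mv²:
  m (mass): kg
  v (speed): m/s  → to the power 2, contributes m²/s²
  The factor ½ is dimensionless.

Multiplying the contributions: [kg] · [m²/s²]
Adding exponents of each base unit: kg: 1, m: 2, s: -2
SI base units of kinetic energy: kg·m²/s²

Answer: kg·m²/s²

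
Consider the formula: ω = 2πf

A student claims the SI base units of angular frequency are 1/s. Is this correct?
Units of each symbol in ω = 2πf:
  f (frequency): 1/s
  The factor 2π is dimensionless.

Multiplying the contributions: [1/s]
Adding exponents of each base unit: s: -1
SI base units of angular frequency: 1/s

The claimed units 1/s match the derived units, so the claim is correct.

Answer: Yes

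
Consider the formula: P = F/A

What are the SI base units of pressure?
Units of each symbol in P = F/A:
  F (force): kg·m/s²
  A (area): m²  → in the denominator, contributes 1/m²

Multiplying the contributions: [kg·m/s²] · [1/m²]
Adding exponents of each base unit: kg: 1, m: -1, s: -2
SI base units of pressure: kg/(m·s²)

Answer: kg/(m·s²)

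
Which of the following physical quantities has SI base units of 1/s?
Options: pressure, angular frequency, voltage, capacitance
Checking the SI base units of each option:
  pressure (P = F/A): kg/(m·s²)  ✗
  angular frequency (ω = 2πf): 1/s  ✓ matches
  voltage (V = IR): kg·m²/(s³·A)  ✗
  capacitance (C = Q/V): s⁴·A²/(kg·m²)  ✗

Only angular frequency has units 1/s.

Answer: angular frequency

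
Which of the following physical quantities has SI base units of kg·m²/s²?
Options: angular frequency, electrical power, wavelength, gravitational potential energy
Checking the SI base units of each option:
  angular frequency (ω = 2πf): 1/s  ✗
  electrical power (P = IV): kg·m²/s³  ✗
  wavelength (λ = v/f): m  ✗
  gravitational potential energy (U = -GMm/r): kg·m²/s²  ✓ matches

Only gravitational potential energy has units kg·m²/s².

Answer: gravitational potential energy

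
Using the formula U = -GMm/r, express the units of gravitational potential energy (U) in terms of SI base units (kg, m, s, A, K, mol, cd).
Units of each symbol in U = -GMm/r:
  G (gravitational constant): m³/(kg·s²)
  M (mass): kg
  m (mass): kg
  r (distance): m  → in the denominator, contributes 1/m
  The minus sign does not affect the units.

Multiplying the contributions: [m³/(kg·s²)] · [kg] · [kg] · [1/m]
Adding exponents of each base unit: kg: 1, m: 2, s: -2
SI base units of gravitational potential energy: kg·m²/s²

Answer: kg·m²/s²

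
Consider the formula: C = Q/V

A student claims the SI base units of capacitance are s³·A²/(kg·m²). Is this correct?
Units of each symbol in C = Q/V:
  Q (charge, in coulombs): s·A
  V (voltage, in volts): kg·m²/(s³·A)  → in the denominator, contributes s³·A/(kg·m²)

Multiplying the contributions: [s·A] · [s³·A/(kg·m²)]
Adding exponents of each base unit: kg: -1, m: -2, s: 4, A: 2
SI base units of capacitance: s⁴·A²/(kg·m²)

The claimed units s³·A²/(kg·m²) (exponents kg: -1, m: -2, s: 3, A: 2) do not match the derived units s⁴·A²/(kg·m²) (exponents kg: -1, m: -2, s: 4, A: 2), so the claim is incorrect.

Answer: No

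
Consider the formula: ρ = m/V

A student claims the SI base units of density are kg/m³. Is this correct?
Units of each symbol in ρ = m/V:
  m (mass): kg
  V (volume): m³  → in the denominator, contributes 1/m³

Multiplying the contributions: [kg] · [1/m³]
Adding exponents of each base unit: kg: 1, m: -3
SI base units of density: kg/m³

The claimed units kg/m³ match the derived units, so the claim is correct.

Answer: Yes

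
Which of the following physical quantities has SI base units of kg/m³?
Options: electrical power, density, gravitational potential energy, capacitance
Checking the SI base units of each option:
  electrical power (P = IV): kg·m²/s³  ✗
  density (ρ = m/V): kg/m³  ✓ matches
  gravitational potential energy (U = -GMm/r): kg·m²/s²  ✗
  capacitance (C = Q/V): s⁴·A²/(kg·m²)  ✗

Only density has units kg/m³.

Answer: density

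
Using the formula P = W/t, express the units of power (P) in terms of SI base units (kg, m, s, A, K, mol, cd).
Units of each symbol in P = W/t:
  W (work): kg·m²/s²
  t (time): s  → in the denominator, contributes 1/s

Multiplying the contributions: [kg·m²/s²] · [1/s]
Adding exponents of each base unit: kg: 1, m: 2, s: -3
SI base units of power: kg·m²/s³

Answer: kg·m²/s³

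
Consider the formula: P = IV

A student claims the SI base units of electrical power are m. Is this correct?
Units of each symbol in P = IV:
  I (current): A
  V (voltage, in volts): kg·m²/(s³·A)

Multiplying the contributions: [A] · [kg·m²/(s³·A)]
Adding exponents of each base unit: kg: 1, m: 2, s: -3
SI base units of electrical power: kg·m²/s³

The claimed units m (exponents m: 1) do not match the derived units kg·m²/s³ (exponents kg: 1, m: 2, s: -3), so the claim is incorrect.

Answer: No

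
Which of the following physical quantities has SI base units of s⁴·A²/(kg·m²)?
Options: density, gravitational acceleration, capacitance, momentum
Checking the SI base units of each option:
  density (ρ = m/V): kg/m³  ✗
  gravitational acceleration (g = GM/r²): m/s²  ✗
  capacitance (C = Q/V): s⁴·A²/(kg·m²)  ✓ matches
  momentum (p = mv): kg·m/s  ✗

Only capacitance has units s⁴·A²/(kg·m²).

Answer: capacitance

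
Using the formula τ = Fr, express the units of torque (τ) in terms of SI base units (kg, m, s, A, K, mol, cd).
Units of each symbol in τ = Fr:
  F (force): kg·m/s²
  r (lever arm): m

Multiplying the contributions: [kg·m/s²] · [m]
Adding exponents of each base unit: kg: 1, m: 2, s: -2
SI base units of torque: kg·m²/s²

Answer: kg·m²/s²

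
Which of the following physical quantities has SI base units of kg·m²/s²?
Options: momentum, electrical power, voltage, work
Checking the SI base units of each option:
  momentum (p = mv): kg·m/s  ✗
  electrical power (P = IV): kg·m²/s³  ✗
  voltage (V = IR): kg·m²/(s³·A)  ✗
  work (W = Fd): kg·m²/s²  ✓ matches

Only work has units kg·m²/s².

Answer: work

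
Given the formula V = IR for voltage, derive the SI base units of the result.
Units of each symbol in V = IR:
  I (current): A
  R (resistance, in ohms): kg·m²/(s³·A²)

Multiplying the contributions: [A] · [kg·m²/(s³·A²)]
Adding exponents of each base unit: kg: 1, m: 2, s: -3, A: -1
SI base units of voltage: kg·m²/(s³·A)

Answer: kg·m²/(s³·A)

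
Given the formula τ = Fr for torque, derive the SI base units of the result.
Units of each symbol in τ = Fr:
  F (force): kg·m/s²
  r (lever arm): m

Multiplying the contributions: [kg·m/s²] · [m]
Adding exponents of each base unit: kg: 1, m: 2, s: -2
SI base units of torque: kg·m²/s²

Answer: kg·m²/s²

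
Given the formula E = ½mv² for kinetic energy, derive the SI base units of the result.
Units of each symbol in E = ½mv²:
  m (mass): kg
  v (speed): m/s  → to the power 2, contributes m²/s²
  The factor ½ is dimensionless.

Multiplying the contributions: [kg] · [m²/s²]
Adding exponents of each base unit: kg: 1, m: 2, s: -2
SI base units of kinetic energy: kg·m²/s²

Answer: kg·m²/s²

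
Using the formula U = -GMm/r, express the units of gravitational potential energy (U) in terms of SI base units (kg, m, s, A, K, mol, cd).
Units of each symbol in U = -GMm/r:
  G (gravitational constant): m³/(kg·s²)
  M (mass): kg
  m (mass): kg
  r (distance): m  → in the denominator, contributes 1/m
  The minus sign does not affect the units.

Multiplying the contributions: [m³/(kg·s²)] · [kg] · [kg] · [1/m]
Adding exponents of each base unit: kg: 1, m: 2, s: -2
SI base units of gravitational potential energy: kg·m²/s²

Answer: kg·m²/s²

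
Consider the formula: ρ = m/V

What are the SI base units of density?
Units of each symbol in ρ = m/V:
  m (mass): kg
  V (volume): m³  → in the denominator, contributes 1/m³

Multiplying the contributions: [kg] · [1/m³]
Adding exponents of each base unit: kg: 1, m: -3
SI base units of density: kg/m³

Answer: kg/m³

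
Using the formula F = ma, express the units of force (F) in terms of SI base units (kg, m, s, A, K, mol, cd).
Units of each symbol in F = ma:
  m (mass): kg
  a (acceleration): m/s²

Multiplying the contributions: [kg] · [m/s²]
Adding exponents of each base unit: kg: 1, m: 1, s: -2
SI base units of force: kg·m/s²

Answer: kg·m/s²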